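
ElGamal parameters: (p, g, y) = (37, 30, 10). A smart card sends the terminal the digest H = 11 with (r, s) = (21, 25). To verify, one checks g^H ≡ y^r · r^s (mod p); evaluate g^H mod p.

25

Squares mod 37: 30^1≡30, 30^2≡12, 30^4≡33, 30^8≡16
11 = 8 + 2 + 1, so 30^11 ≡ 16·12·30 ≡ 25 (mod 37)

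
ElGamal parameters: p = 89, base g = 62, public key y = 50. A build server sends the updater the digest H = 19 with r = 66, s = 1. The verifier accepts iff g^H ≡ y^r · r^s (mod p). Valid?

yes

Left side g^H mod p:
62^2 = 3844 ≡ 17
62^4 ≡ 17^2 = 289 ≡ 22
62^8 ≡ 22^2 = 484 ≡ 39
62^16 ≡ 39^2 = 1521 ≡ 8
19 = 16 + 2 + 1, so 62^19 ≡ 8·17·62 ≡ 66 (mod 89)
Right side y^r · r^s mod p:
50^2 = 2500 ≡ 8
50^4 ≡ 8^2 = 64
50^8 ≡ 64^2 = 4096 ≡ 2
50^16 ≡ 2^2 = 4
50^32 ≡ 4^2 = 16
50^64 ≡ 16^2 = 256 ≡ 78
66 = 64 + 2, so 50^66 ≡ 78·8 ≡ 1 (mod 89)
66^1 mod 89 = 66
1·66 = 66 ≡ 66 (mod 89)
66 ≡ 66 (mod 89), so the signature is genuine.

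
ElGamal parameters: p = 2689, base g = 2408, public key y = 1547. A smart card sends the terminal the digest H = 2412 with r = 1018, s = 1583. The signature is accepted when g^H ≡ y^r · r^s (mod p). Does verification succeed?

fails

Left side g^H mod p:
2408^2 = 5798464 ≡ 980
2408^4 ≡ 980^2 = 960400 ≡ 427
2408^8 ≡ 427^2 = 182329 ≡ 2166
2408^16 ≡ 2166^2 = 4691556 ≡ 1940
2408^32 ≡ 1940^2 = 3763600 ≡ 1689
2408^64 ≡ 1689^2 = 2852721 ≡ 2381
2408^128 ≡ 2381^2 = 5669161 ≡ 749
2408^256 ≡ 749^2 = 561001 ≡ 1689
2408^512 ≡ 1689^2 = 2852721 ≡ 2381
2408^1024 ≡ 2381^2 = 5669161 ≡ 749
2408^2048 ≡ 749^2 = 561001 ≡ 1689
2412 = 2048 + 256 + 64 + 32 + 8 + 4, so 2408^2412 ≡ 1689·1689·2381·1689·2166·427 ≡ 1764 (mod 2689)
Right side y^r · r^s mod p:
1547^2 = 2393209 ≡ 2688
1547^4 ≡ 2688^2 = 7225344 ≡ 1
1547^8 ≡ 1^2 = 1
1547^16 ≡ 1^2 = 1
1547^32 ≡ 1^2 = 1
1547^64 ≡ 1^2 = 1
1547^128 ≡ 1^2 = 1
1547^256 ≡ 1^2 = 1
1547^512 ≡ 1^2 = 1
1018 = 512 + 256 + 128 + 64 + 32 + 16 + 8 + 2, so 1547^1018 ≡ 1·1·1·1·1·1·1·2688 ≡ 2688 (mod 2689)
1018^2 = 1036324 ≡ 1059
1018^4 ≡ 1059^2 = 1121481 ≡ 168
1018^8 ≡ 168^2 = 28224 ≡ 1334
1018^16 ≡ 1334^2 = 1779556 ≡ 2127
1018^32 ≡ 2127^2 = 4524129 ≡ 1231
1018^64 ≡ 1231^2 = 1515361 ≡ 1454
1018^128 ≡ 1454^2 = 2114116 ≡ 562
1018^256 ≡ 562^2 = 315844 ≡ 1231
1018^512 ≡ 1231^2 = 1515361 ≡ 1454
1018^1024 ≡ 1454^2 = 2114116 ≡ 562
1583 = 1024 + 512 + 32 + 8 + 4 + 2 + 1, so 1018^1583 ≡ 562·1454·1231·1334·168·1059·1018 ≡ 2456 (mod 2689)
2688·2456 = 6601728 ≡ 233 (mod 2689)
1764 ≠ 233, so verification fails.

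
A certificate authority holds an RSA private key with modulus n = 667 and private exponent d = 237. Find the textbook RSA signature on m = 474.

664

m^237 mod 667 = 664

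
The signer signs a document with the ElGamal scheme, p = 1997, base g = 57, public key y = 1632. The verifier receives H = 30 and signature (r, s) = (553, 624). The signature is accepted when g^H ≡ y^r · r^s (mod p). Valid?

Left side g^H mod p:
57^2 = 3249 ≡ 1252
57^4 ≡ 1252^2 = 1567504 ≡ 1856
57^8 ≡ 1856^2 = 3444736 ≡ 1908
57^16 ≡ 1908^2 = 3640464 ≡ 1930
30 = 16 + 8 + 4 + 2, so 57^30 ≡ 1930·1908·1856·1252 ≡ 321 (mod 1997)
Right side y^r · r^s mod p:
1632^2 = 2663424 ≡ 1423
1632^4 ≡ 1423^2 = 2024929 ≡ 1968
1632^8 ≡ 1968^2 = 3873024 ≡ 841
1632^16 ≡ 841^2 = 707281 ≡ 343
1632^32 ≡ 343^2 = 117649 ≡ 1823
1632^64 ≡ 1823^2 = 3323329 ≡ 321
1632^128 ≡ 321^2 = 103041 ≡ 1194
1632^256 ≡ 1194^2 = 1425636 ≡ 1775
1632^512 ≡ 1775^2 = 3150625 ≡ 1356
553 = 512 + 32 + 8 + 1, so 1632^553 ≡ 1356·1823·841·1632 ≡ 988 (mod 1997)
553^2 = 305809 ≡ 268
553^4 ≡ 268^2 = 71824 ≡ 1929
553^8 ≡ 1929^2 = 3721041 ≡ 630
553^16 ≡ 630^2 = 396900 ≡ 1494
553^32 ≡ 1494^2 = 2232036 ≡ 1387
553^64 ≡ 1387^2 = 1923769 ≡ 658
553^128 ≡ 658^2 = 432964 ≡ 1612
553^256 ≡ 1612^2 = 2598544 ≡ 447
553^512 ≡ 447^2 = 199809 ≡ 109
624 = 512 + 64 + 32 + 16, so 553^624 ≡ 109·658·1387·1494 ≡ 540 (mod 1997)
988·540 = 533520 ≡ 321 (mod 1997)
321 ≡ 321 (mod 1997), so the signature is genuine.

yes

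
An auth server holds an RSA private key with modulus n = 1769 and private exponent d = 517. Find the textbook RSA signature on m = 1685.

m^517 mod 1769 = 1440

1440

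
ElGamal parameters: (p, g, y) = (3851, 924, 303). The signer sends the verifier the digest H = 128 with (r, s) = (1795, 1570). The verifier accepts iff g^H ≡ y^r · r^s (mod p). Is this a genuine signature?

Left side g^H mod p:
924^128 mod 3851 = 3299
Right side y^r · r^s mod p:
303^1795 mod 3851 = 638
1795^1570 mod 3851 = 463
638·463 = 295394 ≡ 2718 (mod 3851)
3299 ≠ 2718, so verification fails.

forged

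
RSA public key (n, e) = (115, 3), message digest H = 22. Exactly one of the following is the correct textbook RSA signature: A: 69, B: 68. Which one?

Candidate A: 69^2 = 4761 ≡ 46; 3 = 2 + 1, so 69^3 ≡ 46·69 ≡ 69 (mod 115)
Candidate B: 68^2 = 4624 ≡ 24; 3 = 2 + 1, so 68^3 ≡ 24·68 ≡ 22 (mod 115)
  → matches H = 22

B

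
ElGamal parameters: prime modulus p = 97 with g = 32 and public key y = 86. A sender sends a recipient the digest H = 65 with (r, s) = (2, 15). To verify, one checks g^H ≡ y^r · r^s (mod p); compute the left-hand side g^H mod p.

53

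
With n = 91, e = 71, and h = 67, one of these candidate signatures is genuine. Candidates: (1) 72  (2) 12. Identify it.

1

Candidate 1: 72^2 = 5184 ≡ 88; 72^4 ≡ 88^2 = 7744 ≡ 9; 72^8 ≡ 9^2 = 81; 72^16 ≡ 81^2 = 6561 ≡ 9; 72^32 ≡ 9^2 = 81; 72^64 ≡ 81^2 = 6561 ≡ 9; 71 = 64 + 4 + 2 + 1, so 72^71 ≡ 9·9·88·72 ≡ 67 (mod 91)
  → matches h = 67
Candidate 2: 12^2 = 144 ≡ 53; 12^4 ≡ 53^2 = 2809 ≡ 79; 12^8 ≡ 79^2 = 6241 ≡ 53; 12^16 ≡ 53^2 = 2809 ≡ 79; 12^32 ≡ 79^2 = 6241 ≡ 53; 12^64 ≡ 53^2 = 2809 ≡ 79; 71 = 64 + 4 + 2 + 1, so 12^71 ≡ 79·79·53·12 ≡ 38 (mod 91)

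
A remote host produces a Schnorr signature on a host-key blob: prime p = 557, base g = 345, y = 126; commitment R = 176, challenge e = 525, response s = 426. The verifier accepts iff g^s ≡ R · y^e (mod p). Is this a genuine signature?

g^s mod p:
345^2 = 119025 ≡ 384
345^4 ≡ 384^2 = 147456 ≡ 408
345^8 ≡ 408^2 = 166464 ≡ 478
345^16 ≡ 478^2 = 228484 ≡ 114
345^32 ≡ 114^2 = 12996 ≡ 185
345^64 ≡ 185^2 = 34225 ≡ 248
345^128 ≡ 248^2 = 61504 ≡ 234
345^256 ≡ 234^2 = 54756 ≡ 170
426 = 256 + 128 + 32 + 8 + 2, so 345^426 ≡ 170·234·185·478·384 ≡ 529 (mod 557)
R · y^e mod p:
126^2 = 15876 ≡ 280
126^4 ≡ 280^2 = 78400 ≡ 420
126^8 ≡ 420^2 = 176400 ≡ 388
126^16 ≡ 388^2 = 150544 ≡ 154
126^32 ≡ 154^2 = 23716 ≡ 322
126^64 ≡ 322^2 = 103684 ≡ 82
126^128 ≡ 82^2 = 6724 ≡ 40
126^256 ≡ 40^2 = 1600 ≡ 486
126^512 ≡ 486^2 = 236196 ≡ 28
525 = 512 + 8 + 4 + 1, so 126^525 ≡ 28·388·420·126 ≡ 291 (mod 557)
176·291 = 51216 ≡ 529 (mod 557)
529 ≡ 529 (mod 557); signature holds.

genuine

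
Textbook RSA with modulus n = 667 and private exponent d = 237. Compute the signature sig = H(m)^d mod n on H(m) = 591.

50

(H(m))^2 ≡ 591^2 = 349281 ≡ 440
(H(m))^4 ≡ 440^2 = 193600 ≡ 170
(H(m))^8 ≡ 170^2 = 28900 ≡ 219
(H(m))^16 ≡ 219^2 = 47961 ≡ 604
(H(m))^32 ≡ 604^2 = 364816 ≡ 634
(H(m))^64 ≡ 634^2 = 401956 ≡ 422
(H(m))^128 ≡ 422^2 = 178084 ≡ 662
237 = 128 + 64 + 32 + 8 + 4 + 1, so (H(m))^237 ≡ 662·422·634·219·170·591 ≡ 50 (mod 667)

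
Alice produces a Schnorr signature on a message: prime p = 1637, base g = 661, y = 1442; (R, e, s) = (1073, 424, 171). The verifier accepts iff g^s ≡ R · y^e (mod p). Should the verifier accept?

g^s mod p:
Squares mod 1637: 661^1≡661, 661^2≡1479, 661^4≡409, 661^8≡307, 661^16≡940, 661^32≡1257, 661^64≡344, 661^128≡472
171 = 128 + 32 + 8 + 2 + 1, so 661^171 ≡ 472·1257·307·1479·661 ≡ 320 (mod 1637)
R · y^e mod p:
Squares mod 1637: 1442^1≡1442, 1442^2≡374, 1442^4≡731, 1442^8≡699, 1442^16≡775, 1442^32≡1483, 1442^64≡798, 1442^128≡11, 1442^256≡121
424 = 256 + 128 + 32 + 8, so 1442^424 ≡ 121·11·1483·699 ≡ 1599 (mod 1637)
1073·1599 = 1715727 ≡ 151 (mod 1637)
320 ≠ 151; the check fails.

reject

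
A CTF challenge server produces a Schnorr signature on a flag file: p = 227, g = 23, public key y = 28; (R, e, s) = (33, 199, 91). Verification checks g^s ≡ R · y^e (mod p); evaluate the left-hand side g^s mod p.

28

Squares mod 227: 23^1≡23, 23^2≡75, 23^4≡177, 23^8≡3, 23^16≡9, 23^32≡81, 23^64≡205
91 = 64 + 16 + 8 + 2 + 1, so 23^91 ≡ 205·9·3·75·23 ≡ 28 (mod 227)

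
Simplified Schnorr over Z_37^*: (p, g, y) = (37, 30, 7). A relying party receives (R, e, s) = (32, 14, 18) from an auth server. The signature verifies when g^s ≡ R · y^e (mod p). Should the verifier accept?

g^s mod p:
30^18 mod 37 = 1
R · y^e mod p:
7^14 mod 37 = 9
32·9 = 288 ≡ 29 (mod 37)
1 ≠ 29; the check fails.

reject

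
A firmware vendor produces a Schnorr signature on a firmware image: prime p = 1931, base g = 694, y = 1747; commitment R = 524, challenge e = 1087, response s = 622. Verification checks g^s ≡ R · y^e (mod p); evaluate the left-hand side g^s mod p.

104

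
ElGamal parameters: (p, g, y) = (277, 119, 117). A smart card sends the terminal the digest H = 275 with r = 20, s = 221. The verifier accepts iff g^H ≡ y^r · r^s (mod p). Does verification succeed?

passes

Left side g^H mod p:
119^2 = 14161 ≡ 34
119^4 ≡ 34^2 = 1156 ≡ 48
119^8 ≡ 48^2 = 2304 ≡ 88
119^16 ≡ 88^2 = 7744 ≡ 265
119^32 ≡ 265^2 = 70225 ≡ 144
119^64 ≡ 144^2 = 20736 ≡ 238
119^128 ≡ 238^2 = 56644 ≡ 136
119^256 ≡ 136^2 = 18496 ≡ 214
275 = 256 + 16 + 2 + 1, so 119^275 ≡ 214·265·34·119 ≡ 142 (mod 277)
Right side y^r · r^s mod p:
117^2 = 13689 ≡ 116
117^4 ≡ 116^2 = 13456 ≡ 160
117^8 ≡ 160^2 = 25600 ≡ 116
117^16 ≡ 116^2 = 13456 ≡ 160
20 = 16 + 4, so 117^20 ≡ 160·160 ≡ 116 (mod 277)
20^2 = 400 ≡ 123
20^4 ≡ 123^2 = 15129 ≡ 171
20^8 ≡ 171^2 = 29241 ≡ 156
20^16 ≡ 156^2 = 24336 ≡ 237
20^32 ≡ 237^2 = 56169 ≡ 215
20^64 ≡ 215^2 = 46225 ≡ 243
20^128 ≡ 243^2 = 59049 ≡ 48
221 = 128 + 64 + 16 + 8 + 4 + 1, so 20^221 ≡ 48·243·237·156·171·20 ≡ 6 (mod 277)
116·6 = 696 ≡ 142 (mod 277)
142 ≡ 142 (mod 277), so the signature is genuine.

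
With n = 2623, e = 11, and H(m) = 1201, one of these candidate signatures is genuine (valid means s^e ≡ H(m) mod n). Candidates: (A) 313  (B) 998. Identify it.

B

Candidate A: 313^11 mod 2623 = 1273
Candidate B: 998^11 mod 2623 = 1201
  → matches H(m) = 1201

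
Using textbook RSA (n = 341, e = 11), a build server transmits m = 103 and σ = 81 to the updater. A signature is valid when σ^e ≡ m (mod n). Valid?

σ^2 ≡ 81^2 = 6561 ≡ 82
σ^4 ≡ 82^2 = 6724 ≡ 245
σ^8 ≡ 245^2 = 60025 ≡ 9
11 = 8 + 2 + 1, so σ^11 ≡ 9·82·81 ≡ 103 (mod 341)
103 = m, so the signature checks out.

yes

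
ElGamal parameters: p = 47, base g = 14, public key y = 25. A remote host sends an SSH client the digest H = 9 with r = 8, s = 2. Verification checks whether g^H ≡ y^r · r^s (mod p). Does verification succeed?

fails

Left side g^H mod p:
Squares mod 47: 14^1≡14, 14^2≡8, 14^4≡17, 14^8≡7
9 = 8 + 1, so 14^9 ≡ 7·14 ≡ 4 (mod 47)
Right side y^r · r^s mod p:
Squares mod 47: 25^1≡25, 25^2≡14, 25^4≡8, 25^8≡17
25^8 ≡ 17 (mod 47)
Squares mod 47: 8^1≡8, 8^2≡17
8^2 ≡ 17 (mod 47)
17·17 = 289 ≡ 7 (mod 47)
4 ≠ 7, so verification fails.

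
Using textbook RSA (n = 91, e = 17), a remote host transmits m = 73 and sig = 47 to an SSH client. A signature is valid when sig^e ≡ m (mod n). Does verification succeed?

Squares mod 91: sig^1≡47, sig^2≡25, sig^4≡79, sig^8≡53, sig^16≡79
17 = 16 + 1, so sig^17 ≡ 79·47 ≡ 73 (mod 91)
73 = m, so the signature checks out.

passes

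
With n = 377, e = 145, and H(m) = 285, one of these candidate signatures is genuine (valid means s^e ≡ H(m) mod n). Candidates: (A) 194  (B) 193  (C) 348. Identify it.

A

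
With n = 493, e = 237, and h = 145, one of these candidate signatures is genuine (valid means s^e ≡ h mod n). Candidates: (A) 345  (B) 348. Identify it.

B

Candidate A: 345^2 = 119025 ≡ 212; 345^4 ≡ 212^2 = 44944 ≡ 81; 345^8 ≡ 81^2 = 6561 ≡ 152; 345^16 ≡ 152^2 = 23104 ≡ 426; 345^32 ≡ 426^2 = 181476 ≡ 52; 345^64 ≡ 52^2 = 2704 ≡ 239; 345^128 ≡ 239^2 = 57121 ≡ 426; 237 = 128 + 64 + 32 + 8 + 4 + 1, so 345^237 ≡ 426·239·52·152·81·345 ≡ 445 (mod 493)
Candidate B: 348^2 = 121104 ≡ 319; 348^4 ≡ 319^2 = 101761 ≡ 203; 348^8 ≡ 203^2 = 41209 ≡ 290; 348^16 ≡ 290^2 = 84100 ≡ 290; 348^32 ≡ 290^2 = 84100 ≡ 290; 348^64 ≡ 290^2 = 84100 ≡ 290; 348^128 ≡ 290^2 = 84100 ≡ 290; 237 = 128 + 64 + 32 + 8 + 4 + 1, so 348^237 ≡ 290·290·290·290·203·348 ≡ 145 (mod 493)
  → matches h = 145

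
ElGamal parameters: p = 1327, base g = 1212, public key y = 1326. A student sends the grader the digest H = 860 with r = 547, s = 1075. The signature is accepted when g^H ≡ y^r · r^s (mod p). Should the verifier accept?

Left side g^H mod p:
1212^2 = 1468944 ≡ 1282
1212^4 ≡ 1282^2 = 1643524 ≡ 698
1212^8 ≡ 698^2 = 487204 ≡ 195
1212^16 ≡ 195^2 = 38025 ≡ 869
1212^32 ≡ 869^2 = 755161 ≡ 98
1212^64 ≡ 98^2 = 9604 ≡ 315
1212^128 ≡ 315^2 = 99225 ≡ 1027
1212^256 ≡ 1027^2 = 1054729 ≡ 1091
1212^512 ≡ 1091^2 = 1190281 ≡ 1289
860 = 512 + 256 + 64 + 16 + 8 + 4, so 1212^860 ≡ 1289·1091·315·869·195·698 ≡ 503 (mod 1327)
Right side y^r · r^s mod p:
1326^2 = 1758276 ≡ 1
1326^4 ≡ 1^2 = 1
1326^8 ≡ 1^2 = 1
1326^16 ≡ 1^2 = 1
1326^32 ≡ 1^2 = 1
1326^64 ≡ 1^2 = 1
1326^128 ≡ 1^2 = 1
1326^256 ≡ 1^2 = 1
1326^512 ≡ 1^2 = 1
547 = 512 + 32 + 2 + 1, so 1326^547 ≡ 1·1·1·1326 ≡ 1326 (mod 1327)
547^2 = 299209 ≡ 634
547^4 ≡ 634^2 = 401956 ≡ 1202
547^8 ≡ 1202^2 = 1444804 ≡ 1028
547^16 ≡ 1028^2 = 1056784 ≡ 492
547^32 ≡ 492^2 = 242064 ≡ 550
547^64 ≡ 550^2 = 302500 ≡ 1271
547^128 ≡ 1271^2 = 1615441 ≡ 482
547^256 ≡ 482^2 = 232324 ≡ 99
547^512 ≡ 99^2 = 9801 ≡ 512
547^1024 ≡ 512^2 = 262144 ≡ 725
1075 = 1024 + 32 + 16 + 2 + 1, so 547^1075 ≡ 725·550·492·634·547 ≡ 824 (mod 1327)
1326·824 = 1092624 ≡ 503 (mod 1327)
503 ≡ 503 (mod 1327), so the signature is genuine.

accept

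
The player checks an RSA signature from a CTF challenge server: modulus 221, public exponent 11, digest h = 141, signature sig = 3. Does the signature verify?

Squares mod 221: sig^1≡3, sig^2≡9, sig^4≡81, sig^8≡152
11 = 8 + 2 + 1, so sig^11 ≡ 152·9·3 ≡ 126 (mod 221)
The recovered value 126 does not match the digest 141.

does not verify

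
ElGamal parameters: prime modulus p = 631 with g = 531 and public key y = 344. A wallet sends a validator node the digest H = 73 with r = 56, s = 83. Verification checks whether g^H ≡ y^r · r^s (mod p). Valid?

no

Left side g^H mod p:
531^2 = 281961 ≡ 535
531^4 ≡ 535^2 = 286225 ≡ 382
531^8 ≡ 382^2 = 145924 ≡ 163
531^16 ≡ 163^2 = 26569 ≡ 67
531^32 ≡ 67^2 = 4489 ≡ 72
531^64 ≡ 72^2 = 5184 ≡ 136
73 = 64 + 8 + 1, so 531^73 ≡ 136·163·531 ≡ 534 (mod 631)
Right side y^r · r^s mod p:
344^2 = 118336 ≡ 339
344^4 ≡ 339^2 = 114921 ≡ 79
344^8 ≡ 79^2 = 6241 ≡ 562
344^16 ≡ 562^2 = 315844 ≡ 344
344^32 ≡ 344^2 = 118336 ≡ 339
56 = 32 + 16 + 8, so 344^56 ≡ 339·344·562 ≡ 8 (mod 631)
56^2 = 3136 ≡ 612
56^4 ≡ 612^2 = 374544 ≡ 361
56^8 ≡ 361^2 = 130321 ≡ 335
56^16 ≡ 335^2 = 112225 ≡ 538
56^32 ≡ 538^2 = 289444 ≡ 446
56^64 ≡ 446^2 = 198916 ≡ 151
83 = 64 + 16 + 2 + 1, so 56^83 ≡ 151·538·612·56 ≡ 303 (mod 631)
8·303 = 2424 ≡ 531 (mod 631)
534 ≠ 531, so verification fails.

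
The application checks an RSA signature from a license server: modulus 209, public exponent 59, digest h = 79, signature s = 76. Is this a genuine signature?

forged

s^2 ≡ 76^2 = 5776 ≡ 133
s^4 ≡ 133^2 = 17689 ≡ 133
s^8 ≡ 133^2 = 17689 ≡ 133
s^16 ≡ 133^2 = 17689 ≡ 133
s^32 ≡ 133^2 = 17689 ≡ 133
59 = 32 + 16 + 8 + 2 + 1, so s^59 ≡ 133·133·133·133·76 ≡ 76 (mod 209)
76 ≠ 79, so verification fails.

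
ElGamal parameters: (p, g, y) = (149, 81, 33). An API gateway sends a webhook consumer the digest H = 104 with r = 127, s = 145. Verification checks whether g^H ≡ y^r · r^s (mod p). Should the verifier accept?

Left side g^H mod p:
81^2 = 6561 ≡ 5
81^4 ≡ 5^2 = 25
81^8 ≡ 25^2 = 625 ≡ 29
81^16 ≡ 29^2 = 841 ≡ 96
81^32 ≡ 96^2 = 9216 ≡ 127
81^64 ≡ 127^2 = 16129 ≡ 37
104 = 64 + 32 + 8, so 81^104 ≡ 37·127·29 ≡ 85 (mod 149)
Right side y^r · r^s mod p:
33^2 = 1089 ≡ 46
33^4 ≡ 46^2 = 2116 ≡ 30
33^8 ≡ 30^2 = 900 ≡ 6
33^16 ≡ 6^2 = 36
33^32 ≡ 36^2 = 1296 ≡ 104
33^64 ≡ 104^2 = 10816 ≡ 88
127 = 64 + 32 + 16 + 8 + 4 + 2 + 1, so 33^127 ≡ 88·104·36·6·30·46·33 ≡ 36 (mod 149)
127^2 = 16129 ≡ 37
127^4 ≡ 37^2 = 1369 ≡ 28
127^8 ≡ 28^2 = 784 ≡ 39
127^16 ≡ 39^2 = 1521 ≡ 31
127^32 ≡ 31^2 = 961 ≡ 67
127^64 ≡ 67^2 = 4489 ≡ 19
127^128 ≡ 19^2 = 361 ≡ 63
145 = 128 + 16 + 1, so 127^145 ≡ 63·31·127 ≡ 95 (mod 149)
36·95 = 3420 ≡ 142 (mod 149)
85 ≠ 142, so verification fails.

reject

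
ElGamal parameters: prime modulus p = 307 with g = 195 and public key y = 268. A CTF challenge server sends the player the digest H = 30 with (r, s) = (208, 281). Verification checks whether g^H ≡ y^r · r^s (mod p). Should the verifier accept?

reject

Left side g^H mod p:
195^2 = 38025 ≡ 264
195^4 ≡ 264^2 = 69696 ≡ 7
195^8 ≡ 7^2 = 49
195^16 ≡ 49^2 = 2401 ≡ 252
30 = 16 + 8 + 4 + 2, so 195^30 ≡ 252·49·7·264 ≡ 101 (mod 307)
Right side y^r · r^s mod p:
268^2 = 71824 ≡ 293
268^4 ≡ 293^2 = 85849 ≡ 196
268^8 ≡ 196^2 = 38416 ≡ 41
268^16 ≡ 41^2 = 1681 ≡ 146
268^32 ≡ 146^2 = 21316 ≡ 133
268^64 ≡ 133^2 = 17689 ≡ 190
268^128 ≡ 190^2 = 36100 ≡ 181
208 = 128 + 64 + 16, so 268^208 ≡ 181·190·146 ≡ 262 (mod 307)
208^2 = 43264 ≡ 284
208^4 ≡ 284^2 = 80656 ≡ 222
208^8 ≡ 222^2 = 49284 ≡ 164
208^16 ≡ 164^2 = 26896 ≡ 187
208^32 ≡ 187^2 = 34969 ≡ 278
208^64 ≡ 278^2 = 77284 ≡ 227
208^128 ≡ 227^2 = 51529 ≡ 260
208^256 ≡ 260^2 = 67600 ≡ 60
281 = 256 + 16 + 8 + 1, so 208^281 ≡ 60·187·164·208 ≡ 47 (mod 307)
262·47 = 12314 ≡ 34 (mod 307)
101 ≠ 34, so verification fails.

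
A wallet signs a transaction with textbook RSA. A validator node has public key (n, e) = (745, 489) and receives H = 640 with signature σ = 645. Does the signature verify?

σ^2 ≡ 645^2 = 416025 ≡ 315
σ^4 ≡ 315^2 = 99225 ≡ 140
σ^8 ≡ 140^2 = 19600 ≡ 230
σ^16 ≡ 230^2 = 52900 ≡ 5
σ^32 ≡ 5^2 = 25
σ^64 ≡ 25^2 = 625
σ^128 ≡ 625^2 = 390625 ≡ 245
σ^256 ≡ 245^2 = 60025 ≡ 425
489 = 256 + 128 + 64 + 32 + 8 + 1, so σ^489 ≡ 425·245·625·25·230·645 ≡ 230 (mod 745)
230 ≠ 640, so verification fails.

does not verify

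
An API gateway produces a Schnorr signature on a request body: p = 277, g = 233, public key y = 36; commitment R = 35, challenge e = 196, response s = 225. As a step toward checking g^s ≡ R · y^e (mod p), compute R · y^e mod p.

129

36^2 = 1296 ≡ 188
36^4 ≡ 188^2 = 35344 ≡ 165
36^8 ≡ 165^2 = 27225 ≡ 79
36^16 ≡ 79^2 = 6241 ≡ 147
36^32 ≡ 147^2 = 21609 ≡ 3
36^64 ≡ 3^2 = 9
36^128 ≡ 9^2 = 81
196 = 128 + 64 + 4, so 36^196 ≡ 81·9·165 ≡ 67 (mod 277)
R · y^e ≡ 35·67 = 2345 ≡ 129 (mod 277)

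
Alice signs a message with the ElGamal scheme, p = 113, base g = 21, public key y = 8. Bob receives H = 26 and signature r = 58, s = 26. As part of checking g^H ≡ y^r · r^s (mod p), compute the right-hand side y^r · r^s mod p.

63

8^2 = 64
8^4 ≡ 64^2 = 4096 ≡ 28
8^8 ≡ 28^2 = 784 ≡ 106
8^16 ≡ 106^2 = 11236 ≡ 49
8^32 ≡ 49^2 = 2401 ≡ 28
58 = 32 + 16 + 8 + 2, so 8^58 ≡ 28·49·106·64 ≡ 64 (mod 113)
58^2 = 3364 ≡ 87
58^4 ≡ 87^2 = 7569 ≡ 111
58^8 ≡ 111^2 = 12321 ≡ 4
58^16 ≡ 4^2 = 16
26 = 16 + 8 + 2, so 58^26 ≡ 16·4·87 ≡ 31 (mod 113)
y^r · r^s ≡ 64·31 = 1984 ≡ 63 (mod 113)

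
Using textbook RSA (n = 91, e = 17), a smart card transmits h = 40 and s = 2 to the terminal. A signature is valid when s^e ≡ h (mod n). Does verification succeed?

fails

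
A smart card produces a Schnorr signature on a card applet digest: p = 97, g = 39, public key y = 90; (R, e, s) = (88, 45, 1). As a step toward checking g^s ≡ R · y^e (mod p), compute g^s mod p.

39^1 mod 97 = 39

39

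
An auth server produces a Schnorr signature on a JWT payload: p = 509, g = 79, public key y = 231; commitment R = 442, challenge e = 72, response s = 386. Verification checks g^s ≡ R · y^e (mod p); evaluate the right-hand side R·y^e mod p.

Squares mod 509: 231^1≡231, 231^2≡425, 231^4≡439, 231^8≡319, 231^16≡470, 231^32≡503, 231^64≡36
72 = 64 + 8, so 231^72 ≡ 36·319 ≡ 286 (mod 509)
R · y^e ≡ 442·286 = 126412 ≡ 180 (mod 509)

180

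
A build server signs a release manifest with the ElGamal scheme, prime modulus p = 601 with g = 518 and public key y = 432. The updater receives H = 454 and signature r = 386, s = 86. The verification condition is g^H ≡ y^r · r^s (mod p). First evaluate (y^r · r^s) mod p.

26

Squares mod 601: 432^1≡432, 432^2≡314, 432^4≡32, 432^8≡423, 432^16≡432, 432^32≡314, 432^64≡32, 432^128≡423, 432^256≡432
386 = 256 + 128 + 2, so 432^386 ≡ 432·423·314 ≡ 432 (mod 601)
Squares mod 601: 386^1≡386, 386^2≡549, 386^4≡300, 386^8≡451, 386^16≡263, 386^32≡54, 386^64≡512
86 = 64 + 16 + 4 + 2, so 386^86 ≡ 512·263·300·549 ≡ 231 (mod 601)
y^r · r^s ≡ 432·231 = 99792 ≡ 26 (mod 601)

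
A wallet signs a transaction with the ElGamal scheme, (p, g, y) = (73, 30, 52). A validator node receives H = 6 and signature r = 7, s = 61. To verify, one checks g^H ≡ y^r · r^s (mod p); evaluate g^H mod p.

27

30^6 mod 73 = 27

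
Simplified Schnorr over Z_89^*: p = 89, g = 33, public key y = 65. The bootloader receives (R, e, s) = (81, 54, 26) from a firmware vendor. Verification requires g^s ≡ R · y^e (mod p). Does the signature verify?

g^s mod p:
33^2 = 1089 ≡ 21
33^4 ≡ 21^2 = 441 ≡ 85
33^8 ≡ 85^2 = 7225 ≡ 16
33^16 ≡ 16^2 = 256 ≡ 78
26 = 16 + 8 + 2, so 33^26 ≡ 78·16·21 ≡ 42 (mod 89)
R · y^e mod p:
65^2 = 4225 ≡ 42
65^4 ≡ 42^2 = 1764 ≡ 73
65^8 ≡ 73^2 = 5329 ≡ 78
65^16 ≡ 78^2 = 6084 ≡ 32
65^32 ≡ 32^2 = 1024 ≡ 45
54 = 32 + 16 + 4 + 2, so 65^54 ≡ 45·32·73·42 ≡ 17 (mod 89)
81·17 = 1377 ≡ 42 (mod 89)
42 ≡ 42 (mod 89); signature holds.

verifies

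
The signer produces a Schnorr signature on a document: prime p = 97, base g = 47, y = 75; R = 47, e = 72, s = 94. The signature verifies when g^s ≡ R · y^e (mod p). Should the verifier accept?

g^s mod p:
47^2 = 2209 ≡ 75
47^4 ≡ 75^2 = 5625 ≡ 96
47^8 ≡ 96^2 = 9216 ≡ 1
47^16 ≡ 1^2 = 1
47^32 ≡ 1^2 = 1
47^64 ≡ 1^2 = 1
94 = 64 + 16 + 8 + 4 + 2, so 47^94 ≡ 1·1·1·96·75 ≡ 22 (mod 97)
R · y^e mod p:
75^2 = 5625 ≡ 96
75^4 ≡ 96^2 = 9216 ≡ 1
75^8 ≡ 1^2 = 1
75^16 ≡ 1^2 = 1
75^32 ≡ 1^2 = 1
75^64 ≡ 1^2 = 1
72 = 64 + 8, so 75^72 ≡ 1·1 ≡ 1 (mod 97)
47·1 = 47 ≡ 47 (mod 97)
22 ≠ 47; the check fails.

reject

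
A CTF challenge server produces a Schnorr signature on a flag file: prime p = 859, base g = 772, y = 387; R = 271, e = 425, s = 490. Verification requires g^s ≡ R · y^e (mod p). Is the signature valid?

valid

g^s mod p:
Squares mod 859: 772^1≡772, 772^2≡697, 772^4≡474, 772^8≡477, 772^16≡753, 772^32≡69, 772^64≡466, 772^128≡688, 772^256≡35
490 = 256 + 128 + 64 + 32 + 8 + 2, so 772^490 ≡ 35·688·466·69·477·697 ≡ 303 (mod 859)
R · y^e mod p:
Squares mod 859: 387^1≡387, 387^2≡303, 387^4≡755, 387^8≡508, 387^16≡364, 387^32≡210, 387^64≡291, 387^128≡499, 387^256≡750
425 = 256 + 128 + 32 + 8 + 1, so 387^425 ≡ 750·499·210·508·387 ≡ 223 (mod 859)
271·223 = 60433 ≡ 303 (mod 859)
303 ≡ 303 (mod 859); signature holds.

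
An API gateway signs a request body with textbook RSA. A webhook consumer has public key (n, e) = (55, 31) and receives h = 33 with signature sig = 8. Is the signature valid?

invalid

sig^2 ≡ 8^2 = 64 ≡ 9
sig^4 ≡ 9^2 = 81 ≡ 26
sig^8 ≡ 26^2 = 676 ≡ 16
sig^16 ≡ 16^2 = 256 ≡ 36
31 = 16 + 8 + 4 + 2 + 1, so sig^31 ≡ 36·16·26·9·8 ≡ 52 (mod 55)
sig^31 mod 55 = 52, but h = 33.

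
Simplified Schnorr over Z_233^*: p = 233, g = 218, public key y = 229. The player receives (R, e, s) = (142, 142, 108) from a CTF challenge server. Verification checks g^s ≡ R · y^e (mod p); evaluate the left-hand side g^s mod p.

126

218^2 = 47524 ≡ 225
218^4 ≡ 225^2 = 50625 ≡ 64
218^8 ≡ 64^2 = 4096 ≡ 135
218^16 ≡ 135^2 = 18225 ≡ 51
218^32 ≡ 51^2 = 2601 ≡ 38
218^64 ≡ 38^2 = 1444 ≡ 46
108 = 64 + 32 + 8 + 4, so 218^108 ≡ 46·38·135·64 ≡ 126 (mod 233)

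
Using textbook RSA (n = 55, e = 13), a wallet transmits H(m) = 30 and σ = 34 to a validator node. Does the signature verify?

does not verify

σ^2 ≡ 34^2 = 1156 ≡ 1
σ^4 ≡ 1^2 = 1
σ^8 ≡ 1^2 = 1
13 = 8 + 4 + 1, so σ^13 ≡ 1·1·34 ≡ 34 (mod 55)
The recovered value 34 does not match the digest 30.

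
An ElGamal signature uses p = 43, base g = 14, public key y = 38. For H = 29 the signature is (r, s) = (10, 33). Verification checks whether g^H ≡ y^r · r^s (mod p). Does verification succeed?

Left side g^H mod p:
14^29 mod 43 = 31
Right side y^r · r^s mod p:
38^10 mod 43 = 24
10^33 mod 43 = 21
24·21 = 504 ≡ 31 (mod 43)
31 ≡ 31 (mod 43), so the signature is genuine.

passes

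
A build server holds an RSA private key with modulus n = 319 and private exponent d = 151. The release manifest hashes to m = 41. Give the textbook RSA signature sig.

162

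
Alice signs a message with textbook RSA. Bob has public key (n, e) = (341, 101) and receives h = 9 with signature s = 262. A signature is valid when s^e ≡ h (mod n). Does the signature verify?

s^101 mod 341 = 9
9 = h, so the signature checks out.

verifies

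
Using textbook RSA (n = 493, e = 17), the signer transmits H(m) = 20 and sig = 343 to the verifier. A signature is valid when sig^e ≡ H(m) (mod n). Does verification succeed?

Squares mod 493: sig^1≡343, sig^2≡315, sig^4≡132, sig^8≡169, sig^16≡460
17 = 16 + 1, so sig^17 ≡ 460·343 ≡ 20 (mod 493)
20 = H(m), so the signature checks out.

passes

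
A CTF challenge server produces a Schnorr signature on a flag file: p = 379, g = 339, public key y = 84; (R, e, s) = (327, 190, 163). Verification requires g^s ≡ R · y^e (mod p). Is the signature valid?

invalid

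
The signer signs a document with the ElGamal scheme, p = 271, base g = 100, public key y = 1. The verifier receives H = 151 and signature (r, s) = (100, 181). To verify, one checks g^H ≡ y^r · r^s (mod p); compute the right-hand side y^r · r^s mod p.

100

1^2 = 1
1^4 ≡ 1^2 = 1
1^8 ≡ 1^2 = 1
1^16 ≡ 1^2 = 1
1^32 ≡ 1^2 = 1
1^64 ≡ 1^2 = 1
100 = 64 + 32 + 4, so 1^100 ≡ 1·1·1 ≡ 1 (mod 271)
100^2 = 10000 ≡ 244
100^4 ≡ 244^2 = 59536 ≡ 187
100^8 ≡ 187^2 = 34969 ≡ 10
100^16 ≡ 10^2 = 100
100^32 ≡ 100^2 = 10000 ≡ 244
100^64 ≡ 244^2 = 59536 ≡ 187
100^128 ≡ 187^2 = 34969 ≡ 10
181 = 128 + 32 + 16 + 4 + 1, so 100^181 ≡ 10·244·100·187·100 ≡ 100 (mod 271)
y^r · r^s ≡ 1·100 = 100 ≡ 100 (mod 271)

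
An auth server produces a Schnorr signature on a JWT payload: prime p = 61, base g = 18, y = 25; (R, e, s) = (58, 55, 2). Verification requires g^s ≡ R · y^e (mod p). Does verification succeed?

fails

g^s mod p:
Squares mod 61: 18^1≡18, 18^2≡19
18^2 ≡ 19 (mod 61)
R · y^e mod p:
Squares mod 61: 25^1≡25, 25^2≡15, 25^4≡42, 25^8≡56, 25^16≡25, 25^32≡15
55 = 32 + 16 + 4 + 2 + 1, so 25^55 ≡ 15·25·42·15·25 ≡ 47 (mod 61)
58·47 = 2726 ≡ 42 (mod 61)
19 ≠ 42; the check fails.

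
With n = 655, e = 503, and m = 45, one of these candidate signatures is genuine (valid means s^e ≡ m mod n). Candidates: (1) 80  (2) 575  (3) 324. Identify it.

Candidate 1: Squares mod 655: 80^1≡80, 80^2≡505, 80^4≡230, 80^8≡500, 80^16≡445, 80^32≡215, 80^64≡375, 80^128≡455, 80^256≡45; 503 = 256 + 128 + 64 + 32 + 16 + 4 + 2 + 1, so 80^503 ≡ 45·455·375·215·445·230·505·80 ≡ 45 (mod 655)
  → matches m = 45
Candidate 2: Squares mod 655: 575^1≡575, 575^2≡505, 575^4≡230, 575^8≡500, 575^16≡445, 575^32≡215, 575^64≡375, 575^128≡455, 575^256≡45; 503 = 256 + 128 + 64 + 32 + 16 + 4 + 2 + 1, so 575^503 ≡ 45·455·375·215·445·230·505·575 ≡ 610 (mod 655)
Candidate 3: Squares mod 655: 324^1≡324, 324^2≡176, 324^4≡191, 324^8≡456, 324^16≡301, 324^32≡211, 324^64≡636, 324^128≡361, 324^256≡631; 503 = 256 + 128 + 64 + 32 + 16 + 4 + 2 + 1, so 324^503 ≡ 631·361·636·211·301·191·176·324 ≡ 369 (mod 655)

1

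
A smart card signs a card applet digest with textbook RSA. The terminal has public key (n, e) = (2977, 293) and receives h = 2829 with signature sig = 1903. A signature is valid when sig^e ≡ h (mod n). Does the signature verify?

sig^293 mod 2977 = 148
sig^293 mod 2977 = 148, but h = 2829.

does not verify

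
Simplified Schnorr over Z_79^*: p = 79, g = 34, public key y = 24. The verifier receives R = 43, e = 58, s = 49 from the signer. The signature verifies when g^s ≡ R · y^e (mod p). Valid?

no

g^s mod p:
34^2 = 1156 ≡ 50
34^4 ≡ 50^2 = 2500 ≡ 51
34^8 ≡ 51^2 = 2601 ≡ 73
34^16 ≡ 73^2 = 5329 ≡ 36
34^32 ≡ 36^2 = 1296 ≡ 32
49 = 32 + 16 + 1, so 34^49 ≡ 32·36·34 ≡ 63 (mod 79)
R · y^e mod p:
24^2 = 576 ≡ 23
24^4 ≡ 23^2 = 529 ≡ 55
24^8 ≡ 55^2 = 3025 ≡ 23
24^16 ≡ 23^2 = 529 ≡ 55
24^32 ≡ 55^2 = 3025 ≡ 23
58 = 32 + 16 + 8 + 2, so 24^58 ≡ 23·55·23·23 ≡ 55 (mod 79)
43·55 = 2365 ≡ 74 (mod 79)
63 ≠ 74; the check fails.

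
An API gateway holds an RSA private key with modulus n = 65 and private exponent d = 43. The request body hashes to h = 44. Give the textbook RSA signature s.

34

h^2 ≡ 44^2 = 1936 ≡ 51
h^4 ≡ 51^2 = 2601 ≡ 1
h^8 ≡ 1^2 = 1
h^16 ≡ 1^2 = 1
h^32 ≡ 1^2 = 1
43 = 32 + 8 + 2 + 1, so h^43 ≡ 1·1·51·44 ≡ 34 (mod 65)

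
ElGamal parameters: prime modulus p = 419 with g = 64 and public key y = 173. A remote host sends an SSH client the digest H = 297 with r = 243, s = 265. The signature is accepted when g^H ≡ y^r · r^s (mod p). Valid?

yes

Left side g^H mod p:
64^2 = 4096 ≡ 325
64^4 ≡ 325^2 = 105625 ≡ 37
64^8 ≡ 37^2 = 1369 ≡ 112
64^16 ≡ 112^2 = 12544 ≡ 393
64^32 ≡ 393^2 = 154449 ≡ 257
64^64 ≡ 257^2 = 66049 ≡ 266
64^128 ≡ 266^2 = 70756 ≡ 364
64^256 ≡ 364^2 = 132496 ≡ 92
297 = 256 + 32 + 8 + 1, so 64^297 ≡ 92·257·112·64 ≡ 139 (mod 419)
Right side y^r · r^s mod p:
173^2 = 29929 ≡ 180
173^4 ≡ 180^2 = 32400 ≡ 137
173^8 ≡ 137^2 = 18769 ≡ 333
173^16 ≡ 333^2 = 110889 ≡ 273
173^32 ≡ 273^2 = 74529 ≡ 366
173^64 ≡ 366^2 = 133956 ≡ 295
173^128 ≡ 295^2 = 87025 ≡ 292
243 = 128 + 64 + 32 + 16 + 2 + 1, so 173^243 ≡ 292·295·366·273·180·173 ≡ 97 (mod 419)
243^2 = 59049 ≡ 389
243^4 ≡ 389^2 = 151321 ≡ 62
243^8 ≡ 62^2 = 3844 ≡ 73
243^16 ≡ 73^2 = 5329 ≡ 301
243^32 ≡ 301^2 = 90601 ≡ 97
243^64 ≡ 97^2 = 9409 ≡ 191
243^128 ≡ 191^2 = 36481 ≡ 28
243^256 ≡ 28^2 = 784 ≡ 365
265 = 256 + 8 + 1, so 243^265 ≡ 365·73·243 ≡ 347 (mod 419)
97·347 = 33659 ≡ 139 (mod 419)
139 ≡ 139 (mod 419), so the signature is genuine.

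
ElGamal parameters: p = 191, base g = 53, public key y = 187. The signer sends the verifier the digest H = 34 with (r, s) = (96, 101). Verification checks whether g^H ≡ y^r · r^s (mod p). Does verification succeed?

Left side g^H mod p:
53^2 = 2809 ≡ 135
53^4 ≡ 135^2 = 18225 ≡ 80
53^8 ≡ 80^2 = 6400 ≡ 97
53^16 ≡ 97^2 = 9409 ≡ 50
53^32 ≡ 50^2 = 2500 ≡ 17
34 = 32 + 2, so 53^34 ≡ 17·135 ≡ 3 (mod 191)
Right side y^r · r^s mod p:
187^2 = 34969 ≡ 16
187^4 ≡ 16^2 = 256 ≡ 65
187^8 ≡ 65^2 = 4225 ≡ 23
187^16 ≡ 23^2 = 529 ≡ 147
187^32 ≡ 147^2 = 21609 ≡ 26
187^64 ≡ 26^2 = 676 ≡ 103
96 = 64 + 32, so 187^96 ≡ 103·26 ≡ 4 (mod 191)
96^2 = 9216 ≡ 48
96^4 ≡ 48^2 = 2304 ≡ 12
96^8 ≡ 12^2 = 144
96^16 ≡ 144^2 = 20736 ≡ 108
96^32 ≡ 108^2 = 11664 ≡ 13
96^64 ≡ 13^2 = 169
101 = 64 + 32 + 4 + 1, so 96^101 ≡ 169·13·12·96 ≡ 3 (mod 191)
4·3 = 12 ≡ 12 (mod 191)
3 ≠ 12, so verification fails.

fails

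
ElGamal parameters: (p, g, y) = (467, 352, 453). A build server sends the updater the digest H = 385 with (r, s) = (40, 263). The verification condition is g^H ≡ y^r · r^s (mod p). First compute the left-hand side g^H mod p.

154

352^2 = 123904 ≡ 149
352^4 ≡ 149^2 = 22201 ≡ 252
352^8 ≡ 252^2 = 63504 ≡ 459
352^16 ≡ 459^2 = 210681 ≡ 64
352^32 ≡ 64^2 = 4096 ≡ 360
352^64 ≡ 360^2 = 129600 ≡ 241
352^128 ≡ 241^2 = 58081 ≡ 173
352^256 ≡ 173^2 = 29929 ≡ 41
385 = 256 + 128 + 1, so 352^385 ≡ 41·173·352 ≡ 154 (mod 467)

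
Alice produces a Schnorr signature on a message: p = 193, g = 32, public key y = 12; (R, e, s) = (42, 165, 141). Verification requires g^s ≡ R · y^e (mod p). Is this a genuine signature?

g^s mod p:
Squares mod 193: 32^1≡32, 32^2≡59, 32^4≡7, 32^8≡49, 32^16≡85, 32^32≡84, 32^64≡108, 32^128≡84
141 = 128 + 8 + 4 + 1, so 32^141 ≡ 84·49·7·32 ≡ 23 (mod 193)
R · y^e mod p:
Squares mod 193: 12^1≡12, 12^2≡144, 12^4≡85, 12^8≡84, 12^16≡108, 12^32≡84, 12^64≡108, 12^128≡84
165 = 128 + 32 + 4 + 1, so 12^165 ≡ 84·84·85·12 ≡ 150 (mod 193)
42·150 = 6300 ≡ 124 (mod 193)
23 ≠ 124; the check fails.

forged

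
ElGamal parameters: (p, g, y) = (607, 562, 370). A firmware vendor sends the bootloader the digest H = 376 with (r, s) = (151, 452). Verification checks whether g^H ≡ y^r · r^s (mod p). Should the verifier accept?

reject

Left side g^H mod p:
562^2 = 315844 ≡ 204
562^4 ≡ 204^2 = 41616 ≡ 340
562^8 ≡ 340^2 = 115600 ≡ 270
562^16 ≡ 270^2 = 72900 ≡ 60
562^32 ≡ 60^2 = 3600 ≡ 565
562^64 ≡ 565^2 = 319225 ≡ 550
562^128 ≡ 550^2 = 302500 ≡ 214
562^256 ≡ 214^2 = 45796 ≡ 271
376 = 256 + 64 + 32 + 16 + 8, so 562^376 ≡ 271·550·565·60·270 ≡ 570 (mod 607)
Right side y^r · r^s mod p:
370^2 = 136900 ≡ 325
370^4 ≡ 325^2 = 105625 ≡ 7
370^8 ≡ 7^2 = 49
370^16 ≡ 49^2 = 2401 ≡ 580
370^32 ≡ 580^2 = 336400 ≡ 122
370^64 ≡ 122^2 = 14884 ≡ 316
370^128 ≡ 316^2 = 99856 ≡ 308
151 = 128 + 16 + 4 + 2 + 1, so 370^151 ≡ 308·580·7·325·370 ≡ 198 (mod 607)
151^2 = 22801 ≡ 342
151^4 ≡ 342^2 = 116964 ≡ 420
151^8 ≡ 420^2 = 176400 ≡ 370
151^16 ≡ 370^2 = 136900 ≡ 325
151^32 ≡ 325^2 = 105625 ≡ 7
151^64 ≡ 7^2 = 49
151^128 ≡ 49^2 = 2401 ≡ 580
151^256 ≡ 580^2 = 336400 ≡ 122
452 = 256 + 128 + 64 + 4, so 151^452 ≡ 122·580·49·420 ≡ 454 (mod 607)
198·454 = 89892 ≡ 56 (mod 607)
570 ≠ 56, so verification fails.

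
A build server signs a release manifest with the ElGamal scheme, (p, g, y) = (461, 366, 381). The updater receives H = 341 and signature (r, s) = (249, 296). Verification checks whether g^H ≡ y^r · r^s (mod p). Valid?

Left side g^H mod p:
366^2 = 133956 ≡ 266
366^4 ≡ 266^2 = 70756 ≡ 223
366^8 ≡ 223^2 = 49729 ≡ 402
366^16 ≡ 402^2 = 161604 ≡ 254
366^32 ≡ 254^2 = 64516 ≡ 437
366^64 ≡ 437^2 = 190969 ≡ 115
366^128 ≡ 115^2 = 13225 ≡ 317
366^256 ≡ 317^2 = 100489 ≡ 452
341 = 256 + 64 + 16 + 4 + 1, so 366^341 ≡ 452·115·254·223·366 ≡ 246 (mod 461)
Right side y^r · r^s mod p:
381^2 = 145161 ≡ 407
381^4 ≡ 407^2 = 165649 ≡ 150
381^8 ≡ 150^2 = 22500 ≡ 372
381^16 ≡ 372^2 = 138384 ≡ 84
381^32 ≡ 84^2 = 7056 ≡ 141
381^64 ≡ 141^2 = 19881 ≡ 58
381^128 ≡ 58^2 = 3364 ≡ 137
249 = 128 + 64 + 32 + 16 + 8 + 1, so 381^249 ≡ 137·58·141·84·372·381 ≡ 73 (mod 461)
249^2 = 62001 ≡ 227
249^4 ≡ 227^2 = 51529 ≡ 358
249^8 ≡ 358^2 = 128164 ≡ 6
249^16 ≡ 6^2 = 36
249^32 ≡ 36^2 = 1296 ≡ 374
249^64 ≡ 374^2 = 139876 ≡ 193
249^128 ≡ 193^2 = 37249 ≡ 369
249^256 ≡ 369^2 = 136161 ≡ 166
296 = 256 + 32 + 8, so 249^296 ≡ 166·374·6 ≡ 16 (mod 461)
73·16 = 1168 ≡ 246 (mod 461)
246 ≡ 246 (mod 461), so the signature is genuine.

yes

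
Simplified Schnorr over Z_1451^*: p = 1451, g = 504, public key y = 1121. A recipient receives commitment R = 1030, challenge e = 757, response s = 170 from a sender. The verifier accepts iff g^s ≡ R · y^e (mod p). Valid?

no

g^s mod p:
Squares mod 1451: 504^1≡504, 504^2≡91, 504^4≡1026, 504^8≡701, 504^16≡963, 504^32≡180, 504^64≡478, 504^128≡677
170 = 128 + 32 + 8 + 2, so 504^170 ≡ 677·180·701·91 ≡ 1272 (mod 1451)
R · y^e mod p:
Squares mod 1451: 1121^1≡1121, 1121^2≡75, 1121^4≡1272, 1121^8≡119, 1121^16≡1102, 1121^32≡1368, 1121^64≡1085, 1121^128≡464, 1121^256≡548, 1121^512≡1398
757 = 512 + 128 + 64 + 32 + 16 + 4 + 1, so 1121^757 ≡ 1398·464·1085·1368·1102·1272·1121 ≡ 1368 (mod 1451)
1030·1368 = 1409040 ≡ 119 (mod 1451)
1272 ≠ 119; the check fails.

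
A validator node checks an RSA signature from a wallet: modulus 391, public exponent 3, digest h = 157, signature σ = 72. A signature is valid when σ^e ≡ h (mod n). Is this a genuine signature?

forged

Squares mod 391: σ^1≡72, σ^2≡101
3 = 2 + 1, so σ^3 ≡ 101·72 ≡ 234 (mod 391)
The recovered value 234 does not match the digest 157.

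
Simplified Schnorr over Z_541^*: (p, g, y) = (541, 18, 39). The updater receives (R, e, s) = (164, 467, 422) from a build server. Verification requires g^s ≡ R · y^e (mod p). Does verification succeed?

fails

g^s mod p:
18^2 = 324
18^4 ≡ 324^2 = 104976 ≡ 22
18^8 ≡ 22^2 = 484
18^16 ≡ 484^2 = 234256 ≡ 3
18^32 ≡ 3^2 = 9
18^64 ≡ 9^2 = 81
18^128 ≡ 81^2 = 6561 ≡ 69
18^256 ≡ 69^2 = 4761 ≡ 433
422 = 256 + 128 + 32 + 4 + 2, so 18^422 ≡ 433·69·9·22·324 ≡ 438 (mod 541)
R · y^e mod p:
39^2 = 1521 ≡ 439
39^4 ≡ 439^2 = 192721 ≡ 125
39^8 ≡ 125^2 = 15625 ≡ 477
39^16 ≡ 477^2 = 227529 ≡ 309
39^32 ≡ 309^2 = 95481 ≡ 265
39^64 ≡ 265^2 = 70225 ≡ 436
39^128 ≡ 436^2 = 190096 ≡ 205
39^256 ≡ 205^2 = 42025 ≡ 368
467 = 256 + 128 + 64 + 16 + 2 + 1, so 39^467 ≡ 368·205·436·309·439·39 ≡ 392 (mod 541)
164·392 = 64288 ≡ 450 (mod 541)
438 ≠ 450; the check fails.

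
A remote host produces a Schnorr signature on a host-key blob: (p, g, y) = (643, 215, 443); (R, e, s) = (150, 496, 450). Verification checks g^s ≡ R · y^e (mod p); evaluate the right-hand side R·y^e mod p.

60

443^496 mod 643 = 129
R · y^e ≡ 150·129 = 19350 ≡ 60 (mod 643)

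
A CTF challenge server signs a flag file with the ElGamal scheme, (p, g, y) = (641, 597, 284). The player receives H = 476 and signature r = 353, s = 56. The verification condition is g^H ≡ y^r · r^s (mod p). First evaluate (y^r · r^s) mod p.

284^2 = 80656 ≡ 531
284^4 ≡ 531^2 = 281961 ≡ 562
284^8 ≡ 562^2 = 315844 ≡ 472
284^16 ≡ 472^2 = 222784 ≡ 357
284^32 ≡ 357^2 = 127449 ≡ 531
284^64 ≡ 531^2 = 281961 ≡ 562
284^128 ≡ 562^2 = 315844 ≡ 472
284^256 ≡ 472^2 = 222784 ≡ 357
353 = 256 + 64 + 32 + 1, so 284^353 ≡ 357·562·531·284 ≡ 169 (mod 641)
353^2 = 124609 ≡ 255
353^4 ≡ 255^2 = 65025 ≡ 284
353^8 ≡ 284^2 = 80656 ≡ 531
353^16 ≡ 531^2 = 281961 ≡ 562
353^32 ≡ 562^2 = 315844 ≡ 472
56 = 32 + 16 + 8, so 353^56 ≡ 472·562·531 ≡ 562 (mod 641)
y^r · r^s ≡ 169·562 = 94978 ≡ 110 (mod 641)

110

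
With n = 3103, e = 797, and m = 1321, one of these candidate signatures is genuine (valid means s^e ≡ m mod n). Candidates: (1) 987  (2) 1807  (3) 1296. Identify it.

Candidate 1: Squares mod 3103: 987^1≡987, 987^2≡2930, 987^4≡2002, 987^8≡2031, 987^16≡1074, 987^32≡2263, 987^64≡1219, 987^128≡2727, 987^256≡1741, 987^512≡2553; 797 = 512 + 256 + 16 + 8 + 4 + 1, so 987^797 ≡ 2553·1741·1074·2031·2002·987 ≡ 494 (mod 3103)
Candidate 2: Squares mod 3103: 1807^1≡1807, 1807^2≡893, 1807^4≡3081, 1807^8≡484, 1807^16≡1531, 1807^32≡1196, 1807^64≡3036, 1807^128≡1386, 1807^256≡239, 1807^512≡1267; 797 = 512 + 256 + 16 + 8 + 4 + 1, so 1807^797 ≡ 1267·239·1531·484·3081·1807 ≡ 1782 (mod 3103)
Candidate 3: Squares mod 3103: 1296^1≡1296, 1296^2≡893, 1296^4≡3081, 1296^8≡484, 1296^16≡1531, 1296^32≡1196, 1296^64≡3036, 1296^128≡1386, 1296^256≡239, 1296^512≡1267; 797 = 512 + 256 + 16 + 8 + 4 + 1, so 1296^797 ≡ 1267·239·1531·484·3081·1296 ≡ 1321 (mod 3103)
  → matches m = 1321

3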